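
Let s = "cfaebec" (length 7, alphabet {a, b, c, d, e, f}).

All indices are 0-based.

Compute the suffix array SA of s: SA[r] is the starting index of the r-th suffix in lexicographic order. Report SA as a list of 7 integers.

[2, 4, 6, 0, 3, 5, 1]

rank | idx | suffix
   0 |   2 | aebec
   1 |   4 | bec
   2 |   6 | c
   3 |   0 | cfaebec
   4 |   3 | ebec
   5 |   5 | ec
   6 |   1 | faebec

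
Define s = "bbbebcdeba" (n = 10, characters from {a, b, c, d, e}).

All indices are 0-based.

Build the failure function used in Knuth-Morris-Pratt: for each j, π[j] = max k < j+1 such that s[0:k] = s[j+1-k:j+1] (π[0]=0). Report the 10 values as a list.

π[0] = 0
j=1 s[j]='b': π[1]=1 (border 'b')
j=2 s[j]='b': π[2]=2 (border 'bb')
j=3 s[j]='e': k: 2→1→0; π[3]=0 (border '')
j=4 s[j]='b': π[4]=1 (border 'b')
j=5 s[j]='c': k: 1→0; π[5]=0 (border '')
j=6 s[j]='d': π[6]=0 (border '')
j=7 s[j]='e': π[7]=0 (border '')
j=8 s[j]='b': π[8]=1 (border 'b')
j=9 s[j]='a': k: 1→0; π[9]=0 (border '')

[0, 1, 2, 0, 1, 0, 0, 0, 1, 0]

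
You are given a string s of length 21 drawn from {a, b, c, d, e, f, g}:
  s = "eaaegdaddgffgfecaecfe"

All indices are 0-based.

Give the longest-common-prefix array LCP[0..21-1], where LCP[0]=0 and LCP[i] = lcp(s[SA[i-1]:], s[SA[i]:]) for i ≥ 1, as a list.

rank→(start, suffix):
  0 → (1, 'aaegdaddgffgfecaecfe')
  1 → (6, 'addgffgfecaecfe')
  2 → (16, 'aecfe')
  3 → (2, 'aegdaddgffgfecaecfe')
  4 → (15, 'caecfe')
  5 → (18, 'cfe')
  6 → (5, 'daddgffgfecaecfe')
  7 → (7, 'ddgffgfecaecfe')
  8 → (8, 'dgffgfecaecfe')
  9 → (20, 'e')
  10 → (0, 'eaaegdaddgffgfecaecfe')
  11 → (14, 'ecaecfe')
  12 → (17, 'ecfe')
  13 → (3, 'egdaddgffgfecaecfe')
  14 → (19, 'fe')
  15 → (13, 'fecaecfe')
  16 → (10, 'ffgfecaecfe')
  17 → (11, 'fgfecaecfe')
  18 → (4, 'gdaddgffgfecaecfe')
  19 → (12, 'gfecaecfe')
  20 → (9, 'gffgfecaecfe')

SA = [1, 6, 16, 2, 15, 18, 5, 7, 8, 20, 0, 14, 17, 3, 19, 13, 10, 11, 4, 12, 9]
rank  pair      lcp
   1  s[1:],s[6:]  1  'a'
   2  s[6:],s[16:]  1  'a'
   3  s[16:],s[2:]  2  'ae'
   4  s[2:],s[15:]  0  ''
   5  s[15:],s[18:]  1  'c'
   6  s[18:],s[5:]  0  ''
   7  s[5:],s[7:]  1  'd'
   8  s[7:],s[8:]  1  'd'
   9  s[8:],s[20:]  0  ''
  10  s[20:],s[0:]  1  'e'
  11  s[0:],s[14:]  1  'e'
  12  s[14:],s[17:]  2  'ec'
  13  s[17:],s[3:]  1  'e'
  14  s[3:],s[19:]  0  ''
  15  s[19:],s[13:]  2  'fe'
  16  s[13:],s[10:]  1  'f'
  17  s[10:],s[11:]  1  'f'
  18  s[11:],s[4:]  0  ''
  19  s[4:],s[12:]  1  'g'
  20  s[12:],s[9:]  2  'gf'

[0, 1, 1, 2, 0, 1, 0, 1, 1, 0, 1, 1, 2, 1, 0, 2, 1, 1, 0, 1, 2]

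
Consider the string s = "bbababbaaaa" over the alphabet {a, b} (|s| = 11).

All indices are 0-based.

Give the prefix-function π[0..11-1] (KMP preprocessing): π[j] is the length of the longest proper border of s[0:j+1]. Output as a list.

[0, 1, 0, 1, 0, 1, 2, 3, 0, 0, 0]

π[0] = 0
j=1 s[j]='b': π[1]=1 (border 'b')
j=2 s[j]='a': k: 1→0; π[2]=0 (border '')
j=3 s[j]='b': π[3]=1 (border 'b')
j=4 s[j]='a': k: 1→0; π[4]=0 (border '')
j=5 s[j]='b': π[5]=1 (border 'b')
j=6 s[j]='b': π[6]=2 (border 'bb')
j=7 s[j]='a': π[7]=3 (border 'bba')
j=8 s[j]='a': k: 3→0; π[8]=0 (border '')
j=9 s[j]='a': π[9]=0 (border '')
j=10 s[j]='a': π[10]=0 (border '')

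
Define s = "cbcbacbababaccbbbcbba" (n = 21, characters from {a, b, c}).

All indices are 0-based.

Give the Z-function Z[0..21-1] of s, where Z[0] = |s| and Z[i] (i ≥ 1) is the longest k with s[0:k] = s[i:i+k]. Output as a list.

[21, 0, 2, 0, 0, 2, 0, 0, 0, 0, 0, 0, 1, 2, 0, 0, 0, 2, 0, 0, 0]

Z[0]=21
i=1: outside box; Z[1]=0
i=2: outside box; Z[2]=2 grow→box=[2,4)
i=3: min(r-i=1, Z[1]=0)=0; Z[3]=0
i=4: outside box; Z[4]=0
i=5: outside box; Z[5]=2 grow→box=[5,7)
i=6: min(r-i=1, Z[1]=0)=0; Z[6]=0
i=7: outside box; Z[7]=0
i=8: outside box; Z[8]=0
i=9: outside box; Z[9]=0
i=10: outside box; Z[10]=0
i=11: outside box; Z[11]=0
i=12: outside box; Z[12]=1 grow→box=[12,13)
i=13: outside box; Z[13]=2 grow→box=[13,15)
i=14: min(r-i=1, Z[1]=0)=0; Z[14]=0
i=15: outside box; Z[15]=0
i=16: outside box; Z[16]=0
i=17: outside box; Z[17]=2 grow→box=[17,19)
i=18: min(r-i=1, Z[1]=0)=0; Z[18]=0
i=19: outside box; Z[19]=0
i=20: outside box; Z[20]=0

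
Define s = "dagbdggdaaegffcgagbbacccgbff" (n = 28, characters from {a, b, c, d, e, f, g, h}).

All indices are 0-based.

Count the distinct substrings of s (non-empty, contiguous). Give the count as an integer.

rank | idx | suffix
   0 |   8 | aaegffcgagbbacccgbff
   1 |  20 | acccgbff
   2 |   9 | aegffcgagbbacccgbff
   3 |  16 | agbbacccgbff
   4 |   1 | agbdggdaaegffcgagbbacccgbff
   5 |  19 | bacccgbff
   6 |  18 | bbacccgbff
   7 |   3 | bdggdaaegffcgagbbacccgbff
   8 |  25 | bff
   9 |  21 | cccgbff
  10 |  22 | ccgbff
  11 |  14 | cgagbbacccgbff
  12 |  23 | cgbff
  13 |   7 | daaegffcgagbbacccgbff
  14 |   0 | dagbdggdaaegffcgagbbacccgbff
  15 |   4 | dggdaaegffcgagbbacccgbff
  16 |  10 | egffcgagbbacccgbff
  17 |  27 | f
  18 |  13 | fcgagbbacccgbff
  19 |  26 | ff
  20 |  12 | ffcgagbbacccgbff
  21 |  15 | gagbbacccgbff
  22 |  17 | gbbacccgbff
  23 |   2 | gbdggdaaegffcgagbbacccgbff
  24 |  24 | gbff
  25 |   6 | gdaaegffcgagbbacccgbff
  26 |  11 | gffcgagbbacccgbff
  27 |   5 | ggdaaegffcgagbbacccgbff

SA = [8, 20, 9, 16, 1, 19, 18, 3, 25, 21, 22, 14, 23, 7, 0, 4, 10, 27, 13, 26, 12, 15, 17, 2, 24, 6, 11, 5]
[i] adj suffixes → lcp
  [1] 8/20 → 1 ('a')
  [2] 20/9 → 1 ('a')
  [3] 9/16 → 1 ('a')
  [4] 16/1 → 3 ('agb')
  [5] 1/19 → 0 ('')
  [6] 19/18 → 1 ('b')
  [7] 18/3 → 1 ('b')
  [8] 3/25 → 1 ('b')
  [9] 25/21 → 0 ('')
  [10] 21/22 → 2 ('cc')
  [11] 22/14 → 1 ('c')
  [12] 14/23 → 2 ('cg')
  [13] 23/7 → 0 ('')
  [14] 7/0 → 2 ('da')
  [15] 0/4 → 1 ('d')
  [16] 4/10 → 0 ('')
  [17] 10/27 → 0 ('')
  [18] 27/13 → 1 ('f')
  [19] 13/26 → 1 ('f')
  [20] 26/12 → 2 ('ff')
  [21] 12/15 → 0 ('')
  [22] 15/17 → 1 ('g')
  [23] 17/2 → 2 ('gb')
  [24] 2/24 → 2 ('gb')
  [25] 24/6 → 1 ('g')
  [26] 6/11 → 1 ('g')
  [27] 11/5 → 1 ('g')

n(n+1)/2 = 28·29/2 = 406
Σ LCP = 0 + 1 + 1 + 1 + 3 + 0 + 1 + 1 + 1 + 0 + 2 + 1 + 2 + 0 + 2 + 1 + 0 + 0 + 1 + 1 + 2 + 0 + 1 + 2 + 2 + 1 + 1 + 1 = 29
distinct = 406 − 29 = 377

377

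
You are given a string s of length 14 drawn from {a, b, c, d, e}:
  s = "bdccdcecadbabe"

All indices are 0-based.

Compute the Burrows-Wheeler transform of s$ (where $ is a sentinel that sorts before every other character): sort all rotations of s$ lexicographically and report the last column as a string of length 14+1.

ebcd$aedcdabcbc

rank  rotation         last
    0  $bdccdcecadbabe  e
    1  abe$bdccdcecadb  b
    2  adbabe$bdccdcec  c
    3  babe$bdccdcecad  d
    4  bdccdcecadbabe$  $
    5  be$bdccdcecadba  a
    6  cadbabe$bdccdce  e
    7  ccdcecadbabe$bd  d
    8  cdcecadbabe$bdc  c
    9  cecadbabe$bdccd  d
   10  dbabe$bdccdceca  a
   11  dccdcecadbabe$b  b
   12  dcecadbabe$bdcc  c
   13  e$bdccdcecadbab  b
   14  ecadbabe$bdccdc  c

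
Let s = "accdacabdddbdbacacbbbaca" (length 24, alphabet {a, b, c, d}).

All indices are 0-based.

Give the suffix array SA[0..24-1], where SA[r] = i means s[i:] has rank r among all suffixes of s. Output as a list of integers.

[23, 6, 21, 4, 14, 16, 0, 20, 13, 19, 18, 11, 7, 22, 5, 15, 17, 1, 2, 3, 12, 10, 9, 8]

rank | idx | suffix
   0 |  23 | a
   1 |   6 | abdddbdbacacbbbaca
   2 |  21 | aca
   3 |   4 | acabdddbdbacacbbbaca
   4 |  14 | acacbbbaca
   5 |  16 | acbbbaca
   6 |   0 | accdacabdddbdbacacbbbaca
   7 |  20 | baca
   8 |  13 | bacacbbbaca
   9 |  19 | bbaca
  10 |  18 | bbbaca
  11 |  11 | bdbacacbbbaca
  12 |   7 | bdddbdbacacbbbaca
  13 |  22 | ca
  14 |   5 | cabdddbdbacacbbbaca
  15 |  15 | cacbbbaca
  16 |  17 | cbbbaca
  17 |   1 | ccdacabdddbdbacacbbbaca
  18 |   2 | cdacabdddbdbacacbbbaca
  19 |   3 | dacabdddbdbacacbbbaca
  20 |  12 | dbacacbbbaca
  21 |  10 | dbdbacacbbbaca
  22 |   9 | ddbdbacacbbbaca
  23 |   8 | dddbdbacacbbbaca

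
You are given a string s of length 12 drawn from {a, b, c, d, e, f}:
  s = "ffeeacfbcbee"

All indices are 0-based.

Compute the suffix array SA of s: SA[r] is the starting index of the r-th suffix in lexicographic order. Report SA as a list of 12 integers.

[4, 7, 9, 8, 5, 11, 3, 10, 2, 6, 1, 0]

rank→(start, suffix):
  0 → (4, 'acfbcbee')
  1 → (7, 'bcbee')
  2 → (9, 'bee')
  3 → (8, 'cbee')
  4 → (5, 'cfbcbee')
  5 → (11, 'e')
  6 → (3, 'eacfbcbee')
  7 → (10, 'ee')
  8 → (2, 'eeacfbcbee')
  9 → (6, 'fbcbee')
  10 → (1, 'feeacfbcbee')
  11 → (0, 'ffeeacfbcbee')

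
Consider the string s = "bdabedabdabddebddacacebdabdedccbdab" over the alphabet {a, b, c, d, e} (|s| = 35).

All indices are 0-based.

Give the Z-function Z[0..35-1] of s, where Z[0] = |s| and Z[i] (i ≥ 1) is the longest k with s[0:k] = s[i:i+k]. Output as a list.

[35, 0, 0, 1, 0, 0, 0, 4, 0, 0, 2, 0, 0, 0, 2, 0, 0, 0, 0, 0, 0, 0, 4, 0, 0, 2, 0, 0, 0, 0, 0, 4, 0, 0, 1]

Z[0]=35
i=1: outside box; Z[1]=0
i=2: outside box; Z[2]=0
i=3: outside box; Z[3]=1 scan→box=[3,4)
i=4: outside box; Z[4]=0
i=5: outside box; Z[5]=0
i=6: outside box; Z[6]=0
i=7: outside box; Z[7]=4 scan→box=[7,11)
i=8: min(r-i=3, Z[1]=0)=0; Z[8]=0
i=9: min(r-i=2, Z[2]=0)=0; Z[9]=0
i=10: min(r-i=1, Z[3]=1)=1; Z[10]=2 scan→box=[10,12)
i=11: min(r-i=1, Z[1]=0)=0; Z[11]=0
i=12: outside box; Z[12]=0
i=13: outside box; Z[13]=0
i=14: outside box; Z[14]=2 scan→box=[14,16)
i=15: min(r-i=1, Z[1]=0)=0; Z[15]=0
i=16: outside box; Z[16]=0
i=17: outside box; Z[17]=0
i=18: outside box; Z[18]=0
i=19: outside box; Z[19]=0
i=20: outside box; Z[20]=0
i=21: outside box; Z[21]=0
i=22: outside box; Z[22]=4 scan→box=[22,26)
i=23: min(r-i=3, Z[1]=0)=0; Z[23]=0
i=24: min(r-i=2, Z[2]=0)=0; Z[24]=0
i=25: min(r-i=1, Z[3]=1)=1; Z[25]=2 scan→box=[25,27)
i=26: min(r-i=1, Z[1]=0)=0; Z[26]=0
i=27: outside box; Z[27]=0
i=28: outside box; Z[28]=0
i=29: outside box; Z[29]=0
i=30: outside box; Z[30]=0
i=31: outside box; Z[31]=4 scan→box=[31,35)
i=32: min(r-i=3, Z[1]=0)=0; Z[32]=0
i=33: min(r-i=2, Z[2]=0)=0; Z[33]=0
i=34: min(r-i=1, Z[3]=1)=1; Z[34]=1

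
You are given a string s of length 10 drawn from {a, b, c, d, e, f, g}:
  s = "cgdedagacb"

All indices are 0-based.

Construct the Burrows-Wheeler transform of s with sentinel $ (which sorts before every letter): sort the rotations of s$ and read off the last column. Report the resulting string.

rank  rotation     last
    0  $cgdedagacb  b
    1  acb$cgdedag  g
    2  agacb$cgded  d
    3  b$cgdedagac  c
    4  cb$cgdedaga  a
    5  cgdedagacb$  $
    6  dagacb$cgde  e
    7  dedagacb$cg  g
    8  edagacb$cgd  d
    9  gacb$cgdeda  a
   10  gdedagacb$c  c

bgdca$egdac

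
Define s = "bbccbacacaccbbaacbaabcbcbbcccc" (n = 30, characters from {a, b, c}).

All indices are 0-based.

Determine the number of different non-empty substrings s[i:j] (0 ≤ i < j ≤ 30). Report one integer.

rank→(start, suffix):
  0 → (18, 'aabcbcbbcccc')
  1 → (14, 'aacbaabcbcbbcccc')
  2 → (19, 'abcbcbbcccc')
  3 → (5, 'acacaccbbaacbaabcbcbbcccc')
  4 → (7, 'acaccbbaacbaabcbcbbcccc')
  5 → (15, 'acbaabcbcbbcccc')
  6 → (9, 'accbbaacbaabcbcbbcccc')
  7 → (17, 'baabcbcbbcccc')
  8 → (13, 'baacbaabcbcbbcccc')
  9 → (4, 'bacacaccbbaacbaabcbcbbcccc')
  10 → (12, 'bbaacbaabcbcbbcccc')
  11 → (0, 'bbccbacacaccbbaacbaabcbcbbcccc')
  12 → (24, 'bbcccc')
  13 → (22, 'bcbbcccc')
  14 → (20, 'bcbcbbcccc')
  15 → (1, 'bccbacacaccbbaacbaabcbcbbcccc')
  16 → (25, 'bcccc')
  17 → (29, 'c')
  18 → (6, 'cacaccbbaacbaabcbcbbcccc')
  19 → (8, 'caccbbaacbaabcbcbbcccc')
  20 → (16, 'cbaabcbcbbcccc')
  21 → (3, 'cbacacaccbbaacbaabcbcbbcccc')
  22 → (11, 'cbbaacbaabcbcbbcccc')
  23 → (23, 'cbbcccc')
  24 → (21, 'cbcbbcccc')
  25 → (28, 'cc')
  26 → (2, 'ccbacacaccbbaacbaabcbcbbcccc')
  27 → (10, 'ccbbaacbaabcbcbbcccc')
  28 → (27, 'ccc')
  29 → (26, 'cccc')

SA = [18, 14, 19, 5, 7, 15, 9, 17, 13, 4, 12, 0, 24, 22, 20, 1, 25, 29, 6, 8, 16, 3, 11, 23, 21, 28, 2, 10, 27, 26]
i: (SA[i-1],SA[i]) lcp shared
  1: (18,14) 2 'aa'
  2: (14,19) 1 'a'
  3: (19,5) 1 'a'
  4: (5,7) 4 'acac'
  5: (7,15) 2 'ac'
  6: (15,9) 2 'ac'
  7: (9,17) 0 ''
  8: (17,13) 3 'baa'
  9: (13,4) 2 'ba'
  10: (4,12) 1 'b'
  11: (12,0) 2 'bb'
  12: (0,24) 4 'bbcc'
  13: (24,22) 1 'b'
  14: (22,20) 3 'bcb'
  15: (20,1) 2 'bc'
  16: (1,25) 3 'bcc'
  17: (25,29) 0 ''
  18: (29,6) 1 'c'
  19: (6,8) 3 'cac'
  20: (8,16) 1 'c'
  21: (16,3) 3 'cba'
  22: (3,11) 2 'cb'
  23: (11,23) 3 'cbb'
  24: (23,21) 2 'cb'
  25: (21,28) 1 'c'
  26: (28,2) 2 'cc'
  27: (2,10) 3 'ccb'
  28: (10,27) 2 'cc'
  29: (27,26) 3 'ccc'

n(n+1)/2 = 30·31/2 = 465
Σ LCP = 0 + 2 + 1 + 1 + 4 + 2 + 2 + 0 + 3 + 2 + 1 + 2 + 4 + 1 + 3 + 2 + 3 + 0 + 1 + 3 + 1 + 3 + 2 + 3 + 2 + 1 + 2 + 3 + 2 + 3 = 59
distinct = 465 − 59 = 406

406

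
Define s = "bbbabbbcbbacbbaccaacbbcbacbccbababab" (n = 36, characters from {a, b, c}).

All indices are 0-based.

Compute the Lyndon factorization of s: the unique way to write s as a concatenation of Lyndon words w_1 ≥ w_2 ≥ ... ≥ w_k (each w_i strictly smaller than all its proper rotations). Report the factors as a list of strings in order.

emit factor 1: 'b' (i=0, period=1)
emit factor 2: 'b' (i=1, period=1)
emit factor 3: 'b' (i=2, period=1)
emit factor 4: 'abbbcbbacbbacc' (i=3, period=14)
emit factor 5: 'aacbbcbacbccbababab' (i=17, period=19)

["b", "b", "b", "abbbcbbacbbacc", "aacbbcbacbccbababab"]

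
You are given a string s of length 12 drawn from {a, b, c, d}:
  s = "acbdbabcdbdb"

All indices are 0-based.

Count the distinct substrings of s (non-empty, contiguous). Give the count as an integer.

66

rank | idx | suffix
   0 |   5 | abcdbdb
   1 |   0 | acbdbabcdbdb
   2 |  11 | b
   3 |   4 | babcdbdb
   4 |   6 | bcdbdb
   5 |   9 | bdb
   6 |   2 | bdbabcdbdb
   7 |   1 | cbdbabcdbdb
   8 |   7 | cdbdb
   9 |  10 | db
  10 |   3 | dbabcdbdb
  11 |   8 | dbdb

SA = [5, 0, 11, 4, 6, 9, 2, 1, 7, 10, 3, 8]
i: (SA[i-1],SA[i]) lcp shared
  1: (5,0) 1 'a'
  2: (0,11) 0 ''
  3: (11,4) 1 'b'
  4: (4,6) 1 'b'
  5: (6,9) 1 'b'
  6: (9,2) 3 'bdb'
  7: (2,1) 0 ''
  8: (1,7) 1 'c'
  9: (7,10) 0 ''
  10: (10,3) 2 'db'
  11: (3,8) 2 'db'

n(n+1)/2 = 12·13/2 = 78
Σ LCP = 0 + 1 + 0 + 1 + 1 + 1 + 3 + 0 + 1 + 0 + 2 + 2 = 12
distinct = 78 − 12 = 66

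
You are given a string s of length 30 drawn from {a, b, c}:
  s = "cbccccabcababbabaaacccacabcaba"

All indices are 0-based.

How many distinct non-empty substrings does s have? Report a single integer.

sorted suffixes:
  #0 SA[0]=29  'a'
  #1 SA[1]=16  'aaacccacabcaba'
  #2 SA[2]=17  'aacccacabcaba'
  #3 SA[3]=27  'aba'
  #4 SA[4]=14  'abaaacccacabcaba'
  #5 SA[5]=9  'ababbabaaacccacabcaba'
  #6 SA[6]=11  'abbabaaacccacabcaba'
  #7 SA[7]=24  'abcaba'
  #8 SA[8]=6  'abcababbabaaacccacabcaba'
  #9 SA[9]=22  'acabcaba'
  #10 SA[10]=18  'acccacabcaba'
  #11 SA[11]=28  'ba'
  #12 SA[12]=15  'baaacccacabcaba'
  #13 SA[13]=13  'babaaacccacabcaba'
  #14 SA[14]=10  'babbabaaacccacabcaba'
  #15 SA[15]=12  'bbabaaacccacabcaba'
  #16 SA[16]=25  'bcaba'
  #17 SA[17]=7  'bcababbabaaacccacabcaba'
  #18 SA[18]=1  'bccccabcababbabaaacccacabcaba'
  #19 SA[19]=26  'caba'
  #20 SA[20]=8  'cababbabaaacccacabcaba'
  #21 SA[21]=23  'cabcaba'
  #22 SA[22]=5  'cabcababbabaaacccacabcaba'
  #23 SA[23]=21  'cacabcaba'
  #24 SA[24]=0  'cbccccabcababbabaaacccacabcaba'
  #25 SA[25]=4  'ccabcababbabaaacccacabcaba'
  #26 SA[26]=20  'ccacabcaba'
  #27 SA[27]=3  'cccabcababbabaaacccacabcaba'
  #28 SA[28]=19  'cccacabcaba'
  #29 SA[29]=2  'ccccabcababbabaaacccacabcaba'

SA = [29, 16, 17, 27, 14, 9, 11, 24, 6, 22, 18, 28, 15, 13, 10, 12, 25, 7, 1, 26, 8, 23, 5, 21, 0, 4, 20, 3, 19, 2]
[i] adj suffixes → lcp
  [1] 29/16 → 1 ('a')
  [2] 16/17 → 2 ('aa')
  [3] 17/27 → 1 ('a')
  [4] 27/14 → 3 ('aba')
  [5] 14/9 → 3 ('aba')
  [6] 9/11 → 2 ('ab')
  [7] 11/24 → 2 ('ab')
  [8] 24/6 → 6 ('abcaba')
  [9] 6/22 → 1 ('a')
  [10] 22/18 → 2 ('ac')
  [11] 18/28 → 0 ('')
  [12] 28/15 → 2 ('ba')
  [13] 15/13 → 2 ('ba')
  [14] 13/10 → 3 ('bab')
  [15] 10/12 → 1 ('b')
  [16] 12/25 → 1 ('b')
  [17] 25/7 → 5 ('bcaba')
  [18] 7/1 → 2 ('bc')
  [19] 1/26 → 0 ('')
  [20] 26/8 → 4 ('caba')
  [21] 8/23 → 3 ('cab')
  [22] 23/5 → 7 ('cabcaba')
  [23] 5/21 → 2 ('ca')
  [24] 21/0 → 1 ('c')
  [25] 0/4 → 1 ('c')
  [26] 4/20 → 3 ('cca')
  [27] 20/3 → 2 ('cc')
  [28] 3/19 → 4 ('ccca')
  [29] 19/2 → 3 ('ccc')

n(n+1)/2 = 30·31/2 = 465
Σ LCP = 0 + 1 + 2 + 1 + 3 + 3 + 2 + 2 + 6 + 1 + 2 + 0 + 2 + 2 + 3 + 1 + 1 + 5 + 2 + 0 + 4 + 3 + 7 + 2 + 1 + 1 + 3 + 2 + 4 + 3 = 69
distinct = 465 − 69 = 396

396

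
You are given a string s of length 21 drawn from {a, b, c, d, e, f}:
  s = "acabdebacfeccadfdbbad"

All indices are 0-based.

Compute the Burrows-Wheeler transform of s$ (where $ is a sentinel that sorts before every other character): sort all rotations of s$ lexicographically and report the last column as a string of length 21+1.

dc$bbcebdaaceaafbadfdc

rank  rotation                last
    0  $acabdebacfeccadfdbbad  d
    1  abdebacfeccadfdbbad$ac  c
    2  acabdebacfeccadfdbbad$  $
    3  acfeccadfdbbad$acabdeb  b
    4  ad$acabdebacfeccadfdbb  b
    5  adfdbbad$acabdebacfecc  c
    6  bacfeccadfdbbad$acabde  e
    7  bad$acabdebacfeccadfdb  b
    8  bbad$acabdebacfeccadfd  d
    9  bdebacfeccadfdbbad$aca  a
   10  cabdebacfeccadfdbbad$a  a
   11  cadfdbbad$acabdebacfec  c
   12  ccadfdbbad$acabdebacfe  e
   13  cfeccadfdbbad$acabdeba  a
   14  d$acabdebacfeccadfdbba  a
   15  dbbad$acabdebacfeccadf  f
   16  debacfeccadfdbbad$acab  b
   17  dfdbbad$acabdebacfecca  a
   18  ebacfeccadfdbbad$acabd  d
   19  eccadfdbbad$acabdebacf  f
   20  fdbbad$acabdebacfeccad  d
   21  feccadfdbbad$acabdebac  c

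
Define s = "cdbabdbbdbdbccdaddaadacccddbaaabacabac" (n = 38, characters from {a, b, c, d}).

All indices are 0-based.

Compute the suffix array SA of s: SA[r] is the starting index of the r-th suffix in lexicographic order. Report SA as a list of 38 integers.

[28, 29, 18, 34, 30, 3, 36, 32, 21, 19, 15, 27, 2, 35, 31, 6, 11, 4, 9, 7, 37, 33, 22, 12, 23, 13, 0, 24, 17, 20, 14, 26, 1, 5, 10, 8, 16, 25]

sorted suffixes:
  #0 SA[0]=28  'aaabacabac'
  #1 SA[1]=29  'aabacabac'
  #2 SA[2]=18  'aadacccddbaaabacabac'
  #3 SA[3]=34  'abac'
  #4 SA[4]=30  'abacabac'
  #5 SA[5]=3  'abdbbdbdbccdaddaadacccddbaaabacabac'
  #6 SA[6]=36  'ac'
  #7 SA[7]=32  'acabac'
  #8 SA[8]=21  'acccddbaaabacabac'
  #9 SA[9]=19  'adacccddbaaabacabac'
  #10 SA[10]=15  'addaadacccddbaaabacabac'
  #11 SA[11]=27  'baaabacabac'
  #12 SA[12]=2  'babdbbdbdbccdaddaadacccddbaaabacabac'
  #13 SA[13]=35  'bac'
  #14 SA[14]=31  'bacabac'
  #15 SA[15]=6  'bbdbdbccdaddaadacccddbaaabacabac'
  #16 SA[16]=11  'bccdaddaadacccddbaaabacabac'
  #17 SA[17]=4  'bdbbdbdbccdaddaadacccddbaaabacabac'
  #18 SA[18]=9  'bdbccdaddaadacccddbaaabacabac'
  #19 SA[19]=7  'bdbdbccdaddaadacccddbaaabacabac'
  #20 SA[20]=37  'c'
  #21 SA[21]=33  'cabac'
  #22 SA[22]=22  'cccddbaaabacabac'
  #23 SA[23]=12  'ccdaddaadacccddbaaabacabac'
  #24 SA[24]=23  'ccddbaaabacabac'
  #25 SA[25]=13  'cdaddaadacccddbaaabacabac'
  #26 SA[26]=0  'cdbabdbbdbdbccdaddaadacccddbaaabacabac'
  #27 SA[27]=24  'cddbaaabacabac'
  #28 SA[28]=17  'daadacccddbaaabacabac'
  #29 SA[29]=20  'dacccddbaaabacabac'
  #30 SA[30]=14  'daddaadacccddbaaabacabac'
  #31 SA[31]=26  'dbaaabacabac'
  #32 SA[32]=1  'dbabdbbdbdbccdaddaadacccddbaaabacabac'
  #33 SA[33]=5  'dbbdbdbccdaddaadacccddbaaabacabac'
  #34 SA[34]=10  'dbccdaddaadacccddbaaabacabac'
  #35 SA[35]=8  'dbdbccdaddaadacccddbaaabacabac'
  #36 SA[36]=16  'ddaadacccddbaaabacabac'
  #37 SA[37]=25  'ddbaaabacabac'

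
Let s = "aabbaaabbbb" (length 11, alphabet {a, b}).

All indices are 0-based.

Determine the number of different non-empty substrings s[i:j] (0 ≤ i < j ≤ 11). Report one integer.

47

sorted suffixes:
  #0 SA[0]=4  'aaabbbb'
  #1 SA[1]=0  'aabbaaabbbb'
  #2 SA[2]=5  'aabbbb'
  #3 SA[3]=1  'abbaaabbbb'
  #4 SA[4]=6  'abbbb'
  #5 SA[5]=10  'b'
  #6 SA[6]=3  'baaabbbb'
  #7 SA[7]=9  'bb'
  #8 SA[8]=2  'bbaaabbbb'
  #9 SA[9]=8  'bbb'
  #10 SA[10]=7  'bbbb'

SA = [4, 0, 5, 1, 6, 10, 3, 9, 2, 8, 7]
[i] adj suffixes → lcp
  [1] 4/0 → 2 ('aa')
  [2] 0/5 → 4 ('aabb')
  [3] 5/1 → 1 ('a')
  [4] 1/6 → 3 ('abb')
  [5] 6/10 → 0 ('')
  [6] 10/3 → 1 ('b')
  [7] 3/9 → 1 ('b')
  [8] 9/2 → 2 ('bb')
  [9] 2/8 → 2 ('bb')
  [10] 8/7 → 3 ('bbb')

n(n+1)/2 = 11·12/2 = 66
Σ LCP = 0 + 2 + 4 + 1 + 3 + 0 + 1 + 1 + 2 + 2 + 3 = 19
distinct = 66 − 19 = 47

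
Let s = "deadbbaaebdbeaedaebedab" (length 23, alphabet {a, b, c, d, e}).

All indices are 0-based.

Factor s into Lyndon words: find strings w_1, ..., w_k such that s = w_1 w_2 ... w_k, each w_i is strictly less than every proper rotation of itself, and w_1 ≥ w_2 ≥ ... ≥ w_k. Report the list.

["de", "adbb", "aaebdbeaedaebedab"]

emit factor 1: 'de' (i=0, period=2)
emit factor 2: 'adbb' (i=2, period=4)
emit factor 3: 'aaebdbeaedaebedab' (i=6, period=17)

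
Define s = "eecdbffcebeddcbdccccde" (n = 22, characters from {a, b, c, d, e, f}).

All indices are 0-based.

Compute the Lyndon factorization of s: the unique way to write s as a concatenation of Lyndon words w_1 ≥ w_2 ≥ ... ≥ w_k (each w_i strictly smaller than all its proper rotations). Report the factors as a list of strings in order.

emit factor 1: 'e' (i=0, period=1)
emit factor 2: 'e' (i=1, period=1)
emit factor 3: 'cd' (i=2, period=2)
emit factor 4: 'bffce' (i=4, period=5)
emit factor 5: 'beddc' (i=9, period=5)
emit factor 6: 'bdccccde' (i=14, period=8)

["e", "e", "cd", "bffce", "beddc", "bdccccde"]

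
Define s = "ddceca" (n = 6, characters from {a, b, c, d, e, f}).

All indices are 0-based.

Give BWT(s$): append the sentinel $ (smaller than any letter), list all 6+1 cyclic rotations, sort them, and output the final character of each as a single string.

acedd$c

rank  rotation last
    0  $ddceca  a
    1  a$ddcec  c
    2  ca$ddce  e
    3  ceca$dd  d
    4  dceca$d  d
    5  ddceca$  $
    6  eca$ddc  c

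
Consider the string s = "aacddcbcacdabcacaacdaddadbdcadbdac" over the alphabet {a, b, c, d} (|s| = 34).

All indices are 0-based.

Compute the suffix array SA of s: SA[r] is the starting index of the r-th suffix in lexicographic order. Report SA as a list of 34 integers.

rank→(start, suffix):
  0 → (16, 'aacdaddadbdcadbdac')
  1 → (0, 'aacddcbcacdabcacaacdaddadbdcadbdac')
  2 → (11, 'abcacaacdaddadbdcadbdac')
  3 → (32, 'ac')
  4 → (14, 'acaacdaddadbdcadbdac')
  5 → (8, 'acdabcacaacdaddadbdcadbdac')
  6 → (17, 'acdaddadbdcadbdac')
  7 → (1, 'acddcbcacdabcacaacdaddadbdcadbdac')
  8 → (28, 'adbdac')
  9 → (23, 'adbdcadbdac')
  10 → (20, 'addadbdcadbdac')
  11 → (12, 'bcacaacdaddadbdcadbdac')
  12 → (6, 'bcacdabcacaacdaddadbdcadbdac')
  13 → (30, 'bdac')
  14 → (25, 'bdcadbdac')
  15 → (33, 'c')
  16 → (15, 'caacdaddadbdcadbdac')
  17 → (13, 'cacaacdaddadbdcadbdac')
  18 → (7, 'cacdabcacaacdaddadbdcadbdac')
  19 → (27, 'cadbdac')
  20 → (5, 'cbcacdabcacaacdaddadbdcadbdac')
  21 → (9, 'cdabcacaacdaddadbdcadbdac')
  22 → (18, 'cdaddadbdcadbdac')
  23 → (2, 'cddcbcacdabcacaacdaddadbdcadbdac')
  24 → (10, 'dabcacaacdaddadbdcadbdac')
  25 → (31, 'dac')
  26 → (22, 'dadbdcadbdac')
  27 → (19, 'daddadbdcadbdac')
  28 → (29, 'dbdac')
  29 → (24, 'dbdcadbdac')
  30 → (26, 'dcadbdac')
  31 → (4, 'dcbcacdabcacaacdaddadbdcadbdac')
  32 → (21, 'ddadbdcadbdac')
  33 → (3, 'ddcbcacdabcacaacdaddadbdcadbdac')

[16, 0, 11, 32, 14, 8, 17, 1, 28, 23, 20, 12, 6, 30, 25, 33, 15, 13, 7, 27, 5, 9, 18, 2, 10, 31, 22, 19, 29, 24, 26, 4, 21, 3]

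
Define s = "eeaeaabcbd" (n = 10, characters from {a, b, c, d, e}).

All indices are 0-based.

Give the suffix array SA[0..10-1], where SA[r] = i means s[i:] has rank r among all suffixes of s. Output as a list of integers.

rank | idx | suffix
   0 |   4 | aabcbd
   1 |   5 | abcbd
   2 |   2 | aeaabcbd
   3 |   6 | bcbd
   4 |   8 | bd
   5 |   7 | cbd
   6 |   9 | d
   7 |   3 | eaabcbd
   8 |   1 | eaeaabcbd
   9 |   0 | eeaeaabcbd

[4, 5, 2, 6, 8, 7, 9, 3, 1, 0]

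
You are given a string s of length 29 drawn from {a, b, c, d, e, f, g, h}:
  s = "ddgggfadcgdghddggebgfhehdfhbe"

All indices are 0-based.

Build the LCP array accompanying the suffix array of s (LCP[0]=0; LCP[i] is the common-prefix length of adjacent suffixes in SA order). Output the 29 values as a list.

[0, 0, 1, 0, 0, 1, 4, 1, 1, 3, 2, 0, 1, 1, 0, 1, 2, 0, 1, 1, 2, 1, 2, 2, 1, 0, 1, 2, 1]

rank→(start, suffix):
  0 → (6, 'adcgdghddggebgfhehdfhbe')
  1 → (27, 'be')
  2 → (18, 'bgfhehdfhbe')
  3 → (8, 'cgdghddggebgfhehdfhbe')
  4 → (7, 'dcgdghddggebgfhehdfhbe')
  5 → (13, 'ddggebgfhehdfhbe')
  6 → (0, 'ddgggfadcgdghddggebgfhehdfhbe')
  7 → (24, 'dfhbe')
  8 → (14, 'dggebgfhehdfhbe')
  9 → (1, 'dgggfadcgdghddggebgfhehdfhbe')
  10 → (10, 'dghddggebgfhehdfhbe')
  11 → (28, 'e')
  12 → (17, 'ebgfhehdfhbe')
  13 → (22, 'ehdfhbe')
  14 → (5, 'fadcgdghddggebgfhehdfhbe')
  15 → (25, 'fhbe')
  16 → (20, 'fhehdfhbe')
  17 → (9, 'gdghddggebgfhehdfhbe')
  18 → (16, 'gebgfhehdfhbe')
  19 → (4, 'gfadcgdghddggebgfhehdfhbe')
  20 → (19, 'gfhehdfhbe')
  21 → (15, 'ggebgfhehdfhbe')
  22 → (3, 'ggfadcgdghddggebgfhehdfhbe')
  23 → (2, 'gggfadcgdghddggebgfhehdfhbe')
  24 → (11, 'ghddggebgfhehdfhbe')
  25 → (26, 'hbe')
  26 → (12, 'hddggebgfhehdfhbe')
  27 → (23, 'hdfhbe')
  28 → (21, 'hehdfhbe')

SA = [6, 27, 18, 8, 7, 13, 0, 24, 14, 1, 10, 28, 17, 22, 5, 25, 20, 9, 16, 4, 19, 15, 3, 2, 11, 26, 12, 23, 21]
i: (SA[i-1],SA[i]) lcp shared
  1: (6,27) 0 ''
  2: (27,18) 1 'b'
  3: (18,8) 0 ''
  4: (8,7) 0 ''
  5: (7,13) 1 'd'
  6: (13,0) 4 'ddgg'
  7: (0,24) 1 'd'
  8: (24,14) 1 'd'
  9: (14,1) 3 'dgg'
  10: (1,10) 2 'dg'
  11: (10,28) 0 ''
  12: (28,17) 1 'e'
  13: (17,22) 1 'e'
  14: (22,5) 0 ''
  15: (5,25) 1 'f'
  16: (25,20) 2 'fh'
  17: (20,9) 0 ''
  18: (9,16) 1 'g'
  19: (16,4) 1 'g'
  20: (4,19) 2 'gf'
  21: (19,15) 1 'g'
  22: (15,3) 2 'gg'
  23: (3,2) 2 'gg'
  24: (2,11) 1 'g'
  25: (11,26) 0 ''
  26: (26,12) 1 'h'
  27: (12,23) 2 'hd'
  28: (23,21) 1 'h'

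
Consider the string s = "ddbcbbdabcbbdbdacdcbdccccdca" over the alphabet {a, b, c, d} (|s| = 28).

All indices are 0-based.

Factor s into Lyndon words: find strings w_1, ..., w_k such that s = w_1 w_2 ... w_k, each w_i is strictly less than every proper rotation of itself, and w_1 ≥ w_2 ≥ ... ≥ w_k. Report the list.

["d", "d", "bc", "bbd", "abcbbdbdacdcbdccccdc", "a"]

emit factor 1: 'd' (i=0, period=1)
emit factor 2: 'd' (i=1, period=1)
emit factor 3: 'bc' (i=2, period=2)
emit factor 4: 'bbd' (i=4, period=3)
emit factor 5: 'abcbbdbdacdcbdccccdc' (i=7, period=20)
emit factor 6: 'a' (i=27, period=1)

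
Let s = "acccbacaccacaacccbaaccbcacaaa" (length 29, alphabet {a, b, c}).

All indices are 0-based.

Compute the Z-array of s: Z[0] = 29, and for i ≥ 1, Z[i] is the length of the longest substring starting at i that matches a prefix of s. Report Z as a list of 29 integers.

Z[0]=29
i=1: fresh scan; Z[1]=0
i=2: fresh scan; Z[2]=0
i=3: fresh scan; Z[3]=0
i=4: fresh scan; Z[4]=0
i=5: fresh scan; Z[5]=2 scan→box=[5,7)
i=6: min(r-i=1, Z[1]=0)=0; Z[6]=0
i=7: fresh scan; Z[7]=3 scan→box=[7,10)
i=8: min(r-i=2, Z[1]=0)=0; Z[8]=0
i=9: min(r-i=1, Z[2]=0)=0; Z[9]=0
i=10: fresh scan; Z[10]=2 scan→box=[10,12)
i=11: min(r-i=1, Z[1]=0)=0; Z[11]=0
i=12: fresh scan; Z[12]=1 scan→box=[12,13)
i=13: fresh scan; Z[13]=6 scan→box=[13,19)
i=14: min(r-i=5, Z[1]=0)=0; Z[14]=0
i=15: min(r-i=4, Z[2]=0)=0; Z[15]=0
i=16: min(r-i=3, Z[3]=0)=0; Z[16]=0
i=17: min(r-i=2, Z[4]=0)=0; Z[17]=0
i=18: min(r-i=1, Z[5]=2)=1; Z[18]=1
i=19: fresh scan; Z[19]=3 scan→box=[19,22)
i=20: min(r-i=2, Z[1]=0)=0; Z[20]=0
i=21: min(r-i=1, Z[2]=0)=0; Z[21]=0
i=22: fresh scan; Z[22]=0
i=23: fresh scan; Z[23]=0
i=24: fresh scan; Z[24]=2 scan→box=[24,26)
i=25: min(r-i=1, Z[1]=0)=0; Z[25]=0
i=26: fresh scan; Z[26]=1 scan→box=[26,27)
i=27: fresh scan; Z[27]=1 scan→box=[27,28)
i=28: fresh scan; Z[28]=1 scan→box=[28,29)

[29, 0, 0, 0, 0, 2, 0, 3, 0, 0, 2, 0, 1, 6, 0, 0, 0, 0, 1, 3, 0, 0, 0, 0, 2, 0, 1, 1, 1]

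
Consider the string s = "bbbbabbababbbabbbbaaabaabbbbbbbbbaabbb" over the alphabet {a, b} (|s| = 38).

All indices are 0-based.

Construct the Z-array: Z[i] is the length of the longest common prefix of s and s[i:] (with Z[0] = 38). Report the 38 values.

Z[0]=38
i=1: outside box; Z[1]=3 extend→box=[1,4)
i=2: min(r-i=2, Z[1]=3)=2; Z[2]=2
i=3: min(r-i=1, Z[2]=2)=1; Z[3]=1
i=4: outside box; Z[4]=0
i=5: outside box; Z[5]=2 extend→box=[5,7)
i=6: min(r-i=1, Z[1]=3)=1; Z[6]=1
i=7: outside box; Z[7]=0
i=8: outside box; Z[8]=1 extend→box=[8,9)
i=9: outside box; Z[9]=0
i=10: outside box; Z[10]=3 extend→box=[10,13)
i=11: min(r-i=2, Z[1]=3)=2; Z[11]=2
i=12: min(r-i=1, Z[2]=2)=1; Z[12]=1
i=13: outside box; Z[13]=0
i=14: outside box; Z[14]=5 extend→box=[14,19)
i=15: min(r-i=4, Z[1]=3)=3; Z[15]=3
i=16: min(r-i=3, Z[2]=2)=2; Z[16]=2
i=17: min(r-i=2, Z[3]=1)=1; Z[17]=1
i=18: min(r-i=1, Z[4]=0)=0; Z[18]=0
i=19: outside box; Z[19]=0
i=20: outside box; Z[20]=0
i=21: outside box; Z[21]=1 extend→box=[21,22)
i=22: outside box; Z[22]=0
i=23: outside box; Z[23]=0
i=24: outside box; Z[24]=4 extend→box=[24,28)
i=25: min(r-i=3, Z[1]=3)=3; Z[25]=4 extend→box=[25,29)
i=26: min(r-i=3, Z[1]=3)=3; Z[26]=4 extend→box=[26,30)
i=27: min(r-i=3, Z[1]=3)=3; Z[27]=4 extend→box=[27,31)
i=28: min(r-i=3, Z[1]=3)=3; Z[28]=4 extend→box=[28,32)
i=29: min(r-i=3, Z[1]=3)=3; Z[29]=5 extend→box=[29,34)
i=30: min(r-i=4, Z[1]=3)=3; Z[30]=3
i=31: min(r-i=3, Z[2]=2)=2; Z[31]=2
i=32: min(r-i=2, Z[3]=1)=1; Z[32]=1
i=33: min(r-i=1, Z[4]=0)=0; Z[33]=0
i=34: outside box; Z[34]=0
i=35: outside box; Z[35]=3 extend→box=[35,38)
i=36: min(r-i=2, Z[1]=3)=2; Z[36]=2
i=37: min(r-i=1, Z[2]=2)=1; Z[37]=1

[38, 3, 2, 1, 0, 2, 1, 0, 1, 0, 3, 2, 1, 0, 5, 3, 2, 1, 0, 0, 0, 1, 0, 0, 4, 4, 4, 4, 4, 5, 3, 2, 1, 0, 0, 3, 2, 1]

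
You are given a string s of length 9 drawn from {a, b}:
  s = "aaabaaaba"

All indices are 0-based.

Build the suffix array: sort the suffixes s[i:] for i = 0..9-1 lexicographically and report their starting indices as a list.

rank→(start, suffix):
  0 → (8, 'a')
  1 → (4, 'aaaba')
  2 → (0, 'aaabaaaba')
  3 → (5, 'aaba')
  4 → (1, 'aabaaaba')
  5 → (6, 'aba')
  6 → (2, 'abaaaba')
  7 → (7, 'ba')
  8 → (3, 'baaaba')

[8, 4, 0, 5, 1, 6, 2, 7, 3]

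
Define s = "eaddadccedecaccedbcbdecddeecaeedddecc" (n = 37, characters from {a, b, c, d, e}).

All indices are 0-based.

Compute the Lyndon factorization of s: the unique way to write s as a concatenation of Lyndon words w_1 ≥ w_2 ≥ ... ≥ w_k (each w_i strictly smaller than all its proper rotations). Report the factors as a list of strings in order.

["e", "add", "adccedec", "accedbcbdecddeecaeedddecc"]

emit factor 1: 'e' (i=0, period=1)
emit factor 2: 'add' (i=1, period=3)
emit factor 3: 'adccedec' (i=4, period=8)
emit factor 4: 'accedbcbdecddeecaeedddecc' (i=12, period=25)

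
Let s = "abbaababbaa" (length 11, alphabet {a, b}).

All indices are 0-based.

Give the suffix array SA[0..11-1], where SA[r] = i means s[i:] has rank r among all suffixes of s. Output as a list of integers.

[10, 9, 3, 4, 6, 0, 8, 2, 5, 7, 1]

rank→(start, suffix):
  0 → (10, 'a')
  1 → (9, 'aa')
  2 → (3, 'aababbaa')
  3 → (4, 'ababbaa')
  4 → (6, 'abbaa')
  5 → (0, 'abbaababbaa')
  6 → (8, 'baa')
  7 → (2, 'baababbaa')
  8 → (5, 'babbaa')
  9 → (7, 'bbaa')
  10 → (1, 'bbaababbaa')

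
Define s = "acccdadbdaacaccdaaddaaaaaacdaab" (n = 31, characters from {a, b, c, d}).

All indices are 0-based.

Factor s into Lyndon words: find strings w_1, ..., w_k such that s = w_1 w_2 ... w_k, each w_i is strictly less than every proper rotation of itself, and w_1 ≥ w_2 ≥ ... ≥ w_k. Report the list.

["acccdadbd", "aacaccdaadd", "aaaaaacdaab"]

emit factor 1: 'acccdadbd' (i=0, period=9)
emit factor 2: 'aacaccdaadd' (i=9, period=11)
emit factor 3: 'aaaaaacdaab' (i=20, period=11)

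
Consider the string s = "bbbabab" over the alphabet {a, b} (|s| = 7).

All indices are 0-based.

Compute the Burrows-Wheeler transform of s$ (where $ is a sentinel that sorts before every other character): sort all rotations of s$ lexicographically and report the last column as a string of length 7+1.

bbbaabb$

rank  rotation  last
    0  $bbbabab  b
    1  ab$bbbab  b
    2  abab$bbb  b
    3  b$bbbaba  a
    4  bab$bbba  a
    5  babab$bb  b
    6  bbabab$b  b
    7  bbbabab$  $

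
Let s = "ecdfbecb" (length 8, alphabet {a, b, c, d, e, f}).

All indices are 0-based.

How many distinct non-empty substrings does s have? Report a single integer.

rank→(start, suffix):
  0 → (7, 'b')
  1 → (4, 'becb')
  2 → (6, 'cb')
  3 → (1, 'cdfbecb')
  4 → (2, 'dfbecb')
  5 → (5, 'ecb')
  6 → (0, 'ecdfbecb')
  7 → (3, 'fbecb')

SA = [7, 4, 6, 1, 2, 5, 0, 3]
[i] adj suffixes → lcp
  [1] 7/4 → 1 ('b')
  [2] 4/6 → 0 ('')
  [3] 6/1 → 1 ('c')
  [4] 1/2 → 0 ('')
  [5] 2/5 → 0 ('')
  [6] 5/0 → 2 ('ec')
  [7] 0/3 → 0 ('')

n(n+1)/2 = 8·9/2 = 36
Σ LCP = 0 + 1 + 0 + 1 + 0 + 0 + 2 + 0 = 4
distinct = 36 − 4 = 32

32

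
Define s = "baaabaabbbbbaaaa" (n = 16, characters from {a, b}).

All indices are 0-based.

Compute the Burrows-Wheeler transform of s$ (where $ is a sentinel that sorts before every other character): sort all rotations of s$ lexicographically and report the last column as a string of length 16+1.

rank  rotation           last
    0  $baaabaabbbbbaaaa  a
    1  a$baaabaabbbbbaaa  a
    2  aa$baaabaabbbbbaa  a
    3  aaa$baaabaabbbbba  a
    4  aaaa$baaabaabbbbb  b
    5  aaabaabbbbbaaaa$b  b
    6  aabaabbbbbaaaa$ba  a
    7  aabbbbbaaaa$baaab  b
    8  abaabbbbbaaaa$baa  a
    9  abbbbbaaaa$baaaba  a
   10  baaaa$baaabaabbbb  b
   11  baaabaabbbbbaaaa$  $
   12  baabbbbbaaaa$baaa  a
   13  bbaaaa$baaabaabbb  b
   14  bbbaaaa$baaabaabb  b
   15  bbbbaaaa$baaabaab  b
   16  bbbbbaaaa$baaabaa  a

aaaabbabaab$abbba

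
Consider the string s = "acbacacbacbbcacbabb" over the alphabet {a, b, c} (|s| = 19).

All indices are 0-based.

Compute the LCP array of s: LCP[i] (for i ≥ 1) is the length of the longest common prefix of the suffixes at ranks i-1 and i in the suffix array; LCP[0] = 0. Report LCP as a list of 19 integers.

rank→(start, suffix):
  0 → (16, 'abb')
  1 → (3, 'acacbacbbcacbabb')
  2 → (13, 'acbabb')
  3 → (0, 'acbacacbacbbcacbabb')
  4 → (5, 'acbacbbcacbabb')
  5 → (8, 'acbbcacbabb')
  6 → (18, 'b')
  7 → (15, 'babb')
  8 → (2, 'bacacbacbbcacbabb')
  9 → (7, 'bacbbcacbabb')
  10 → (17, 'bb')
  11 → (10, 'bbcacbabb')
  12 → (11, 'bcacbabb')
  13 → (12, 'cacbabb')
  14 → (4, 'cacbacbbcacbabb')
  15 → (14, 'cbabb')
  16 → (1, 'cbacacbacbbcacbabb')
  17 → (6, 'cbacbbcacbabb')
  18 → (9, 'cbbcacbabb')

SA = [16, 3, 13, 0, 5, 8, 18, 15, 2, 7, 17, 10, 11, 12, 4, 14, 1, 6, 9]
rank  pair      lcp
   1  s[16:],s[3:]  1  'a'
   2  s[3:],s[13:]  2  'ac'
   3  s[13:],s[0:]  4  'acba'
   4  s[0:],s[5:]  5  'acbac'
   5  s[5:],s[8:]  3  'acb'
   6  s[8:],s[18:]  0  ''
   7  s[18:],s[15:]  1  'b'
   8  s[15:],s[2:]  2  'ba'
   9  s[2:],s[7:]  3  'bac'
  10  s[7:],s[17:]  1  'b'
  11  s[17:],s[10:]  2  'bb'
  12  s[10:],s[11:]  1  'b'
  13  s[11:],s[12:]  0  ''
  14  s[12:],s[4:]  5  'cacba'
  15  s[4:],s[14:]  1  'c'
  16  s[14:],s[1:]  3  'cba'
  17  s[1:],s[6:]  4  'cbac'
  18  s[6:],s[9:]  2  'cb'

[0, 1, 2, 4, 5, 3, 0, 1, 2, 3, 1, 2, 1, 0, 5, 1, 3, 4, 2]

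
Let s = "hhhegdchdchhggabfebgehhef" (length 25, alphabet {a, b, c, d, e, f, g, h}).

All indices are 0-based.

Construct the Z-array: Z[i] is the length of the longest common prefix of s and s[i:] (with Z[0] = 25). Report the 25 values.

[25, 2, 1, 0, 0, 0, 0, 1, 0, 0, 2, 1, 0, 0, 0, 0, 0, 0, 0, 0, 0, 2, 1, 0, 0]

Z[0]=25
i=1: outside box; Z[1]=2 extend→box=[1,3)
i=2: min(r-i=1, Z[1]=2)=1; Z[2]=1
i=3: outside box; Z[3]=0
i=4: outside box; Z[4]=0
i=5: outside box; Z[5]=0
i=6: outside box; Z[6]=0
i=7: outside box; Z[7]=1 extend→box=[7,8)
i=8: outside box; Z[8]=0
i=9: outside box; Z[9]=0
i=10: outside box; Z[10]=2 extend→box=[10,12)
i=11: min(r-i=1, Z[1]=2)=1; Z[11]=1
i=12: outside box; Z[12]=0
i=13: outside box; Z[13]=0
i=14: outside box; Z[14]=0
i=15: outside box; Z[15]=0
i=16: outside box; Z[16]=0
i=17: outside box; Z[17]=0
i=18: outside box; Z[18]=0
i=19: outside box; Z[19]=0
i=20: outside box; Z[20]=0
i=21: outside box; Z[21]=2 extend→box=[21,23)
i=22: min(r-i=1, Z[1]=2)=1; Z[22]=1
i=23: outside box; Z[23]=0
i=24: outside box; Z[24]=0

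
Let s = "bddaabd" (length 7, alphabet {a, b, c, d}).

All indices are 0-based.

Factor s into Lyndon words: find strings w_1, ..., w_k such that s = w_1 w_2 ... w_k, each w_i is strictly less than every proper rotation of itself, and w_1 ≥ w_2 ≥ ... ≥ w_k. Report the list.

emit factor 1: 'bdd' (i=0, period=3)
emit factor 2: 'aabd' (i=3, period=4)

["bdd", "aabd"]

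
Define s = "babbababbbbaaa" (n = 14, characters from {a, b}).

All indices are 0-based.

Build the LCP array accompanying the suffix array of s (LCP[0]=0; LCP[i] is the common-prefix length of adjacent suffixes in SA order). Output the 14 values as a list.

[0, 1, 2, 1, 2, 3, 0, 2, 3, 4, 1, 3, 2, 3]

rank→(start, suffix):
  0 → (13, 'a')
  1 → (12, 'aa')
  2 → (11, 'aaa')
  3 → (4, 'ababbbbaaa')
  4 → (1, 'abbababbbbaaa')
  5 → (6, 'abbbbaaa')
  6 → (10, 'baaa')
  7 → (3, 'bababbbbaaa')
  8 → (0, 'babbababbbbaaa')
  9 → (5, 'babbbbaaa')
  10 → (9, 'bbaaa')
  11 → (2, 'bbababbbbaaa')
  12 → (8, 'bbbaaa')
  13 → (7, 'bbbbaaa')

SA = [13, 12, 11, 4, 1, 6, 10, 3, 0, 5, 9, 2, 8, 7]
[i] adj suffixes → lcp
  [1] 13/12 → 1 ('a')
  [2] 12/11 → 2 ('aa')
  [3] 11/4 → 1 ('a')
  [4] 4/1 → 2 ('ab')
  [5] 1/6 → 3 ('abb')
  [6] 6/10 → 0 ('')
  [7] 10/3 → 2 ('ba')
  [8] 3/0 → 3 ('bab')
  [9] 0/5 → 4 ('babb')
  [10] 5/9 → 1 ('b')
  [11] 9/2 → 3 ('bba')
  [12] 2/8 → 2 ('bb')
  [13] 8/7 → 3 ('bbb')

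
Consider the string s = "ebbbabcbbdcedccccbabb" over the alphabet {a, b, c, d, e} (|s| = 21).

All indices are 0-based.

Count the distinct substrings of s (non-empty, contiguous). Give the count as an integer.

rank→(start, suffix):
  0 → (18, 'abb')
  1 → (4, 'abcbbdcedccccbabb')
  2 → (20, 'b')
  3 → (17, 'babb')
  4 → (3, 'babcbbdcedccccbabb')
  5 → (19, 'bb')
  6 → (2, 'bbabcbbdcedccccbabb')
  7 → (1, 'bbbabcbbdcedccccbabb')
  8 → (7, 'bbdcedccccbabb')
  9 → (5, 'bcbbdcedccccbabb')
  10 → (8, 'bdcedccccbabb')
  11 → (16, 'cbabb')
  12 → (6, 'cbbdcedccccbabb')
  13 → (15, 'ccbabb')
  14 → (14, 'cccbabb')
  15 → (13, 'ccccbabb')
  16 → (10, 'cedccccbabb')
  17 → (12, 'dccccbabb')
  18 → (9, 'dcedccccbabb')
  19 → (0, 'ebbbabcbbdcedccccbabb')
  20 → (11, 'edccccbabb')

SA = [18, 4, 20, 17, 3, 19, 2, 1, 7, 5, 8, 16, 6, 15, 14, 13, 10, 12, 9, 0, 11]
rank  pair      lcp
   1  s[18:],s[4:]  2  'ab'
   2  s[4:],s[20:]  0  ''
   3  s[20:],s[17:]  1  'b'
   4  s[17:],s[3:]  3  'bab'
   5  s[3:],s[19:]  1  'b'
   6  s[19:],s[2:]  2  'bb'
   7  s[2:],s[1:]  2  'bb'
   8  s[1:],s[7:]  2  'bb'
   9  s[7:],s[5:]  1  'b'
  10  s[5:],s[8:]  1  'b'
  11  s[8:],s[16:]  0  ''
  12  s[16:],s[6:]  2  'cb'
  13  s[6:],s[15:]  1  'c'
  14  s[15:],s[14:]  2  'cc'
  15  s[14:],s[13:]  3  'ccc'
  16  s[13:],s[10:]  1  'c'
  17  s[10:],s[12:]  0  ''
  18  s[12:],s[9:]  2  'dc'
  19  s[9:],s[0:]  0  ''
  20  s[0:],s[11:]  1  'e'

n(n+1)/2 = 21·22/2 = 231
Σ LCP = 0 + 2 + 0 + 1 + 3 + 1 + 2 + 2 + 2 + 1 + 1 + 0 + 2 + 1 + 2 + 3 + 1 + 0 + 2 + 0 + 1 = 27
distinct = 231 − 27 = 204

204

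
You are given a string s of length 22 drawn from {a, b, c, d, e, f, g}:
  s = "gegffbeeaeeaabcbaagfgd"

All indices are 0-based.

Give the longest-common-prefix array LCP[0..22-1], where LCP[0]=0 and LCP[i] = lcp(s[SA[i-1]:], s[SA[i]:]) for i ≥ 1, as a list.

rank→(start, suffix):
  0 → (11, 'aabcbaagfgd')
  1 → (16, 'aagfgd')
  2 → (12, 'abcbaagfgd')
  3 → (8, 'aeeaabcbaagfgd')
  4 → (17, 'agfgd')
  5 → (15, 'baagfgd')
  6 → (13, 'bcbaagfgd')
  7 → (5, 'beeaeeaabcbaagfgd')
  8 → (14, 'cbaagfgd')
  9 → (21, 'd')
  10 → (10, 'eaabcbaagfgd')
  11 → (7, 'eaeeaabcbaagfgd')
  12 → (9, 'eeaabcbaagfgd')
  13 → (6, 'eeaeeaabcbaagfgd')
  14 → (1, 'egffbeeaeeaabcbaagfgd')
  15 → (4, 'fbeeaeeaabcbaagfgd')
  16 → (3, 'ffbeeaeeaabcbaagfgd')
  17 → (19, 'fgd')
  18 → (20, 'gd')
  19 → (0, 'gegffbeeaeeaabcbaagfgd')
  20 → (2, 'gffbeeaeeaabcbaagfgd')
  21 → (18, 'gfgd')

SA = [11, 16, 12, 8, 17, 15, 13, 5, 14, 21, 10, 7, 9, 6, 1, 4, 3, 19, 20, 0, 2, 18]
rank  pair      lcp
   1  s[11:],s[16:]  2  'aa'
   2  s[16:],s[12:]  1  'a'
   3  s[12:],s[8:]  1  'a'
   4  s[8:],s[17:]  1  'a'
   5  s[17:],s[15:]  0  ''
   6  s[15:],s[13:]  1  'b'
   7  s[13:],s[5:]  1  'b'
   8  s[5:],s[14:]  0  ''
   9  s[14:],s[21:]  0  ''
  10  s[21:],s[10:]  0  ''
  11  s[10:],s[7:]  2  'ea'
  12  s[7:],s[9:]  1  'e'
  13  s[9:],s[6:]  3  'eea'
  14  s[6:],s[1:]  1  'e'
  15  s[1:],s[4:]  0  ''
  16  s[4:],s[3:]  1  'f'
  17  s[3:],s[19:]  1  'f'
  18  s[19:],s[20:]  0  ''
  19  s[20:],s[0:]  1  'g'
  20  s[0:],s[2:]  1  'g'
  21  s[2:],s[18:]  2  'gf'

[0, 2, 1, 1, 1, 0, 1, 1, 0, 0, 0, 2, 1, 3, 1, 0, 1, 1, 0, 1, 1, 2]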